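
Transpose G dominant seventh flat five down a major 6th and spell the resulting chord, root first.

Transposed root: G → Bb (major 6th down). So we spell Bb dominant seventh flat five:
- root: Bb
- major 3rd: D
- diminished 5th: Fb
- minor 7th: Ab

Bb, D, Fb, Ab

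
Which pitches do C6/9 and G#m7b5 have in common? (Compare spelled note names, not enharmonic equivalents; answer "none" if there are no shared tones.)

C6/9 = C, E, G, A, D.
G#m7b5 = G#, B, D, F#.
Shared: D.

D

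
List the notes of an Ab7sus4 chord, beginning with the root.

A♭  D♭  E♭  G♭

Ab7sus4: dominant seventh suspended fourth on A♭.
Root: A♭
Perfect 4th (4th): D♭
Perfect 5th (5th): E♭
Minor 7th (7th): G♭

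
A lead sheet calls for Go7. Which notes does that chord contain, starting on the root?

G Bb Db Fb

Go7 is a diminished seventh built on G.
- root: G
- minor 3rd: Bb
- diminished 5th: Db
- diminished 7th: Fb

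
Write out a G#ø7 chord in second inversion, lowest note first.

In root position, G#ø7 is G#–B–D–F#.
Second inversion puts the fifth (D) in the bass.

D, F#, G#, B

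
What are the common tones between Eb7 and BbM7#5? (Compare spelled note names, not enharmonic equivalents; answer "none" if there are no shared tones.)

Bb

Eb7: Eb G Bb Db
BbM7#5: Bb D F# A
Common to both → Bb.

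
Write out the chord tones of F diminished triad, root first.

F  A♭  C♭

F diminished triad is a diminished triad built on F.
Root: F
Minor 3rd (3rd): A♭
Diminished 5th (5th): C♭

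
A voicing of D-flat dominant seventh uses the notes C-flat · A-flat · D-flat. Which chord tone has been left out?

F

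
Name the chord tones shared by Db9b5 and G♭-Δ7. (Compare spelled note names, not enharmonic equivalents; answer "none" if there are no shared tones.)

Db F

Db9b5: Db F Abb Cb Eb
G♭-Δ7: Gb Bbb Db F
Common to both → Db, F.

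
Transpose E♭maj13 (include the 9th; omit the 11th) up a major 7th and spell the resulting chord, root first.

A major 7th up from Eb is D, so the new chord is D major thirteenth.
- root: D
- major 3rd: F#
- perfect 5th: A
- major 7th: C#
- major 9th: E
- major 13th: B

D, F#, A, C#, E, B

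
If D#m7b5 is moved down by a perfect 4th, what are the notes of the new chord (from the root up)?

D♯ down a perfect 4th → A♯. New chord: A♯ half-diminished seventh.
Root: A♯
Minor 3rd (3rd): C♯
Diminished 5th (5th): E
Minor 7th (7th): G♯

A♯ C♯ E G♯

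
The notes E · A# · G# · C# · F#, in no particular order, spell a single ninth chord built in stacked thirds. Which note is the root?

Arranged so that each adjacent pair is a third by letter name: F# – A# – C# – E – G#.
The bottom of that stack, F#, is the root (this is F# dominant ninth).

F#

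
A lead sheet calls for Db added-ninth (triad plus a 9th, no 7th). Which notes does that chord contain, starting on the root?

Root Db, quality added-ninth:
Db — root
F — major 3rd
Ab — perfect 5th
Eb — major 9th

Db F Ab Eb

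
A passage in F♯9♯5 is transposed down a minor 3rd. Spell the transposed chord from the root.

A minor 3rd down from F# is D#, so the new chord is D# dominant ninth sharp five.
D# — root
F## — major 3rd
A## — augmented 5th
C# — minor 7th
E# — major 9th

D# – F## – A## – C# – E#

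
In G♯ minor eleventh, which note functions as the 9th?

A#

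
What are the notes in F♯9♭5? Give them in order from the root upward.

F♯, A♯, C, E, G♯

F♯9♭5: dominant ninth flat five on F♯.
root → F♯
3rd (major 3rd) → A♯
5th (diminished 5th) → C
7th (minor 7th) → E
9th (major 9th) → G♯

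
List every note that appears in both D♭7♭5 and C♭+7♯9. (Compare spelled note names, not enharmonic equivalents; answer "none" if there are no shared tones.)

Cb

D♭7♭5: Db F Abb Cb
C♭+7♯9: Cb Eb G Bbb D
Common to both → Cb.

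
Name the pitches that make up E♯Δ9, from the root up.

E#, G##, B#, D##, F##

E♯Δ9: major ninth on E#.
root → E#
3rd (major 3rd) → G##
5th (perfect 5th) → B#
7th (major 7th) → D##
9th (major 9th) → F##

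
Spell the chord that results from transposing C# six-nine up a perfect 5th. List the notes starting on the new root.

Transposed root: C# → G# (perfect 5th up). So we spell G# six-nine:
root → G#
3rd (major 3rd) → B#
5th (perfect 5th) → D#
6th (major 6th) → E#
9th (major 9th) → A#

G#  B#  D#  E#  A#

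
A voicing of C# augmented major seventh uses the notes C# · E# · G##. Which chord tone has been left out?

The full C# augmented major seventh chord is C#, E#, G##, B#.
Comparing with the voicing, the major 7th (7th) — B# — is absent.

B#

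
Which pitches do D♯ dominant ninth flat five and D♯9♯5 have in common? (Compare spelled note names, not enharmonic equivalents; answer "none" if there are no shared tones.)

D# F## C# E#

D♯ dominant ninth flat five: D# F## A C# E#
D♯9♯5: D# F## A## C# E#
Common to both → D#, F##, C#, E#.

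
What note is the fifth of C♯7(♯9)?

G#

C♯7(♯9) is built on C#; its 5th is a perfect 5th above the root.
A fifth above C uses the letter G, and the perfect 5th above C# is G#.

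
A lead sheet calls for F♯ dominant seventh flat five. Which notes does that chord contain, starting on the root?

F♯ dominant seventh flat five: dominant seventh flat five on F#.
root → F#
3rd (major 3rd) → A#
5th (diminished 5th) → C
7th (minor 7th) → E

F#, A#, C, E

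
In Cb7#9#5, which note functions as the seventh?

Cb7#9#5 is built on C♭; its 7th is a minor 7th above the root.
A seventh above C uses the letter B, and the minor 7th above C♭ is B𝄫.

B𝄫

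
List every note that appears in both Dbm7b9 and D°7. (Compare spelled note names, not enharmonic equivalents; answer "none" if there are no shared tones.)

Ab Cb

Dbm7b9: Db Fb Ab Cb Ebb
D°7: D F Ab Cb
Common to both → Ab, Cb.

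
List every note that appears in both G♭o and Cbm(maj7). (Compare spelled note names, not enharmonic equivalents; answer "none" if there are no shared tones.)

G♭o: Gb Bbb Dbb
Cbm(maj7): Cb Ebb Gb Bb
Common to both → Gb.

Gb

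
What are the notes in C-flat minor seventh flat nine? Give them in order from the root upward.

C-flat  E-double-flat  G-flat  B-double-flat  D-double-flat

C-flat minor seventh flat nine is a minor seventh flat nine built on C-flat.
- root: C-flat
- minor 3rd: E-double-flat
- perfect 5th: G-flat
- minor 7th: B-double-flat
- minor 9th: D-double-flat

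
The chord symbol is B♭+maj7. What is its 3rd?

D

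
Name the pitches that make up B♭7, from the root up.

Bb D F Ab

B♭7 is a dominant seventh built on Bb.
- root: Bb
- major 3rd: D
- perfect 5th: F
- minor 7th: Ab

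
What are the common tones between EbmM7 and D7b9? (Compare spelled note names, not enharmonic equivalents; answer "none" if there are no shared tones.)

EbmM7: Eb Gb Bb D
D7b9: D F# A C Eb
Common to both → Eb, D.

Eb – D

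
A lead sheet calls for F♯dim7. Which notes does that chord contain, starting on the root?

F♯dim7: diminished seventh on F#.
Root: F#
Minor 3rd (3rd): A
Diminished 5th (5th): C
Diminished 7th (7th): Eb

F# – A – C – Eb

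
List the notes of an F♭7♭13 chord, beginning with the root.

Fb, Ab, Cb, Ebb, Dbb

Root Fb, quality dominant seventh flat thirteen:
Fb — root
Ab — major 3rd
Cb — perfect 5th
Ebb — minor 7th
Dbb — minor 13th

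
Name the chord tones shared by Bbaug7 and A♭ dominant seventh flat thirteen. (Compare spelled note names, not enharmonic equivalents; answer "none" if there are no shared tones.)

Ab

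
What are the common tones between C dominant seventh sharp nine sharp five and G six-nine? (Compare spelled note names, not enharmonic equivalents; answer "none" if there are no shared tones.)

E

C dominant seventh sharp nine sharp five: C E G-sharp B-flat D-sharp
G six-nine: G B D E A
Common to both → E.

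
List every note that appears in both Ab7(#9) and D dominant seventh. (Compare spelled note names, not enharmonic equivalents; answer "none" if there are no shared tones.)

C

Ab7(#9) = Ab, C, Eb, Gb, B.
D dominant seventh = D, F#, A, C.
Shared: C.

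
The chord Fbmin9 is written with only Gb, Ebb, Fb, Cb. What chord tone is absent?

Abb

The full Fbmin9 chord is Fb, Abb, Cb, Ebb, Gb.
Comparing with the voicing, the minor 3rd (3rd) — Abb — is absent.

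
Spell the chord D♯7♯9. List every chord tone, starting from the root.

D♯7♯9: dominant seventh sharp nine on D#.
Root: D#
Major 3rd (3rd): F##
Perfect 5th (5th): A#
Minor 7th (7th): C#
Augmented 9th (9th): E##

D# – F## – A# – C# – E##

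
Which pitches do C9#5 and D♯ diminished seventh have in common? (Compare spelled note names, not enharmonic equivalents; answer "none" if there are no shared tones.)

C

C9#5 = C, E, G#, Bb, D.
D♯ diminished seventh = D#, F#, A, C.
Shared: C.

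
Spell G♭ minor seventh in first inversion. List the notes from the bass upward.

B𝄫 – D♭ – F♭ – G♭

G♭ minor seventh = G♭–B𝄫–D♭–F♭; first inversion → third (B𝄫) lowest.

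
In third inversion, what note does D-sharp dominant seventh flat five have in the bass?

D-sharp dominant seventh flat five = D#–F##–A–C#. Third inversion → seventh in the bass = C#.

C#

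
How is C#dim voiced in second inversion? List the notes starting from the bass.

In root position, C#dim is C#–E–G.
Second inversion puts the fifth (G) in the bass.

G  C#  E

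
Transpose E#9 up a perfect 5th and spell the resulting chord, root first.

E# up a perfect 5th → B#. New chord: B# dominant ninth.
root → B#
3rd (major 3rd) → D##
5th (perfect 5th) → F##
7th (minor 7th) → A#
9th (major 9th) → C##

B#, D##, F##, A#, C##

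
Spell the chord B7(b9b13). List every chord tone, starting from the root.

B D# F# A C G

B7(b9b13) is a dominant seventh flat nine flat thirteen built on B.
root → B
3rd (major 3rd) → D#
5th (perfect 5th) → F#
7th (minor 7th) → A
9th (minor 9th) → C
13th (minor 13th) → G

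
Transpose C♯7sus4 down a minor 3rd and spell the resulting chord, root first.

A♯  D♯  E♯  G♯

Transposed root: C♯ → A♯ (minor 3rd down). So we spell A♯ dominant seventh suspended fourth:
root → A♯
4th (perfect 4th) → D♯
5th (perfect 5th) → E♯
7th (minor 7th) → G♯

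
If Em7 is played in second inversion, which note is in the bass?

B

Em7 in root position is E–G–B–D.
Second inversion places the fifth in the bass, which is B.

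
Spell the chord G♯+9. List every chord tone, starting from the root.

G♯+9: dominant ninth sharp five on G#.
Root: G#
Major 3rd (3rd): B#
Augmented 5th (5th): D##
Minor 7th (7th): F#
Major 9th (9th): A#

G#  B#  D##  F#  A#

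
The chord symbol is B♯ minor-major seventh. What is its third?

Root of B♯ minor-major seventh = B#. The 3rd is a minor 3rd: B# up a minor 3rd → D#.

D#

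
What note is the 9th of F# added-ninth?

Root of F# added-ninth = F-sharp. The 9th is a major 9th: F-sharp up a major 9th → G-sharp.

G-sharp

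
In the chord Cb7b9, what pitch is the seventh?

Bbb

Root of Cb7b9 = Cb. The 7th is a minor 7th: Cb up a minor 7th → Bbb.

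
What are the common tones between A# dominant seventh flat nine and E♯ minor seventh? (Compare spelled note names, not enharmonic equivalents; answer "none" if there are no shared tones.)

A# dominant seventh flat nine: A-sharp C-double-sharp E-sharp G-sharp B
E♯ minor seventh: E-sharp G-sharp B-sharp D-sharp
Common to both → E-sharp, G-sharp.

E-sharp – G-sharp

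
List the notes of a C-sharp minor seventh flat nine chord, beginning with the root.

C# – E – G# – B – D

C-sharp minor seventh flat nine: minor seventh flat nine on C#.
- root: C#
- minor 3rd: E
- perfect 5th: G#
- minor 7th: B
- minor 9th: D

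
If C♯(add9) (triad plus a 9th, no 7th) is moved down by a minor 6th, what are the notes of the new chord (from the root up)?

A minor 6th down from C# is E#, so the new chord is E# added-ninth.
E# — root
G## — major 3rd
B# — perfect 5th
F## — major 9th

E#, G##, B#, F##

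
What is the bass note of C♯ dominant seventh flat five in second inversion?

C♯ dominant seventh flat five = C#–E#–G–B. Second inversion → fifth in the bass = G.

G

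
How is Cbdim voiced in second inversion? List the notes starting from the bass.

In root position, Cbdim is Cb–Ebb–Gbb.
Second inversion puts the fifth (Gbb) in the bass.

Gbb, Cb, Ebb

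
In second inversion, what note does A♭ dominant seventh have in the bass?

A♭ dominant seventh in root position is Ab–C–Eb–Gb.
Second inversion places the fifth in the bass, which is Eb.

Eb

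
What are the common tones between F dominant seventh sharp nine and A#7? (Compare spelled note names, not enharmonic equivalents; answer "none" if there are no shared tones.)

G#

F dominant seventh sharp nine: F A C Eb G#
A#7: A# C## E# G#
Common to both → G#.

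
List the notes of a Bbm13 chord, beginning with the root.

Bb, Db, F, Ab, C, Eb, G

Bbm13: minor thirteenth on Bb.
root → Bb
3rd (minor 3rd) → Db
5th (perfect 5th) → F
7th (minor 7th) → Ab
9th (major 9th) → C
11th (perfect 11th) → Eb
13th (major 13th) → G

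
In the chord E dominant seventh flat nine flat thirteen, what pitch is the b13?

C

E dominant seventh flat nine flat thirteen is built on E; its 13th is a minor 13th above the root.
A sixth above E uses the letter C, and the minor 13th above E is C.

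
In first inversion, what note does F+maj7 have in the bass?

A

F+maj7 in root position is F–A–C#–E.
First inversion places the third in the bass, which is A.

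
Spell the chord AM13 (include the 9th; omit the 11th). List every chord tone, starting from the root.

A, C#, E, G#, B, F#

AM13 is a major thirteenth built on A.
root → A
3rd (major 3rd) → C#
5th (perfect 5th) → E
7th (major 7th) → G#
9th (major 9th) → B
13th (major 13th) → F#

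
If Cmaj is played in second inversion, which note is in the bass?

G

Cmaj in root position is C–E–G.
Second inversion places the fifth in the bass, which is G.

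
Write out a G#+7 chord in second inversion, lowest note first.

G#+7 = G♯–B♯–D𝄪–F♯; second inversion → fifth (D𝄪) lowest.

D𝄪  F♯  G♯  B♯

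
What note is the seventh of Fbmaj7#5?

Root of Fbmaj7#5 = Fb. The 7th is a major 7th: Fb up a major 7th → Eb.

Eb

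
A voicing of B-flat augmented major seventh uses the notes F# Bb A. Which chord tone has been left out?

B-flat augmented major seventh = Bb, D, F#, A. The voicing lacks the 3rd (major 3rd), D.

D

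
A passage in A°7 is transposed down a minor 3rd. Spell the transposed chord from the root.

A down a minor 3rd → F#. New chord: F# diminished seventh.
- root: F#
- minor 3rd: A
- diminished 5th: C
- diminished 7th: Eb

F# – A – C – Eb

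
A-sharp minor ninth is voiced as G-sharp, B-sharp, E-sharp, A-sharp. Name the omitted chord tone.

C-sharp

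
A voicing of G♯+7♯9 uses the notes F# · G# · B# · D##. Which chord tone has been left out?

G♯+7♯9 = G#, B#, D##, F#, A##. The voicing lacks the 9th (augmented 9th), A##.

A##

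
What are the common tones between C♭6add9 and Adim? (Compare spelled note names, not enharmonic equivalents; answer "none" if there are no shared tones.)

E♭

C♭6add9 = C♭, E♭, G♭, A♭, D♭.
Adim = A, C, E♭.
Shared: E♭.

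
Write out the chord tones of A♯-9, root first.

A♯-9 is a minor ninth built on A#.
A# — root
C# — minor 3rd
E# — perfect 5th
G# — minor 7th
B# — major 9th

A# C# E# G# B#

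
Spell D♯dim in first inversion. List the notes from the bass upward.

F# – A – D#

D♯dim = D#–F#–A; first inversion → third (F#) lowest.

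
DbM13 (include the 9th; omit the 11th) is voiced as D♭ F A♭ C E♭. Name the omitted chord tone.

DbM13 = D♭, F, A♭, C, E♭, B♭. The voicing lacks the 13th (major 13th), B♭.

B♭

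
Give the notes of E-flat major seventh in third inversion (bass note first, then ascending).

D  E♭  G  B♭

In root position, E-flat major seventh is E♭–G–B♭–D.
Third inversion puts the seventh (D) in the bass.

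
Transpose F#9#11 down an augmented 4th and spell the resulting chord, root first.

C  E  G  Bb  D  F#

An augmented 4th down from F# is C, so the new chord is C dominant ninth sharp eleven.
C — root
E — major 3rd
G — perfect 5th
Bb — minor 7th
D — major 9th
F# — augmented 11th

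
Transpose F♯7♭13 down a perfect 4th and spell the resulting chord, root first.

C♯, E♯, G♯, B, A

Transposed root: F♯ → C♯ (perfect 4th down). So we spell C♯ dominant seventh flat thirteen:
Root: C♯
Major 3rd (3rd): E♯
Perfect 5th (5th): G♯
Minor 7th (7th): B
Minor 13th (13th): A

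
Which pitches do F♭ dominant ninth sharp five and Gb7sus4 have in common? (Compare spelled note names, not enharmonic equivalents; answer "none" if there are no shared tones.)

F♭ dominant ninth sharp five: Fb Ab C Ebb Gb
Gb7sus4: Gb Cb Db Fb
Common to both → Fb, Gb.

Fb Gb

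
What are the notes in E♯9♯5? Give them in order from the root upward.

E#, G##, B##, D#, F##

E♯9♯5: dominant ninth sharp five on E#.
Root: E#
Major 3rd (3rd): G##
Augmented 5th (5th): B##
Minor 7th (7th): D#
Major 9th (9th): F##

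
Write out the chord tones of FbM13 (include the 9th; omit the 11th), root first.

FbM13: major thirteenth on Fb.
Root: Fb
Major 3rd (3rd): Ab
Perfect 5th (5th): Cb
Major 7th (7th): Eb
Major 9th (9th): Gb
Major 13th (13th): Db

Fb, Ab, Cb, Eb, Gb, Db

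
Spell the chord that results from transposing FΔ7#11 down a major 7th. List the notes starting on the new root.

G♭, B♭, D♭, F, C

F down a major 7th → G♭. New chord: G♭ major seventh sharp eleven.
G♭ — root
B♭ — major 3rd
D♭ — perfect 5th
F — major 7th
C — augmented 11th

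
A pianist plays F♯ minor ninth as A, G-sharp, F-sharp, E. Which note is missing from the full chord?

F♯ minor ninth = F-sharp, A, C-sharp, E, G-sharp. The voicing lacks the 5th (perfect 5th), C-sharp.

C-sharp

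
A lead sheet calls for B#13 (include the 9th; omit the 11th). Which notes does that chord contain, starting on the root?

B#13: dominant thirteenth on B#.
Root: B#
Major 3rd (3rd): D##
Perfect 5th (5th): F##
Minor 7th (7th): A#
Major 9th (9th): C##
Major 13th (13th): G##

B#  D##  F##  A#  C##  G##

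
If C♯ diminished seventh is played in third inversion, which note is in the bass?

B-flat

C♯ diminished seventh = C-sharp–E–G–B-flat. Third inversion → seventh in the bass = B-flat.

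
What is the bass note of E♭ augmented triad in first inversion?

G

E♭ augmented triad = Eb–G–B. First inversion → third in the bass = G.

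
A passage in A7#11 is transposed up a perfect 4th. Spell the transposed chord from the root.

D, F#, A, C, G#

A up a perfect 4th → D. New chord: D dominant seventh sharp eleven.
root → D
3rd (major 3rd) → F#
5th (perfect 5th) → A
7th (minor 7th) → C
11th (augmented 11th) → G#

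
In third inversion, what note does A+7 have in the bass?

G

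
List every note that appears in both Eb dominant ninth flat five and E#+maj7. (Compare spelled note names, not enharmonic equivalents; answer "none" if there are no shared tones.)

Eb dominant ninth flat five: E♭ G B𝄫 D♭ F
E#+maj7: E♯ G𝄪 B𝄪 D𝄪
Common to both → none.

none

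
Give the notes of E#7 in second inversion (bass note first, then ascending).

In root position, E#7 is E♯–G𝄪–B♯–D♯.
Second inversion puts the fifth (B♯) in the bass.

B♯ D♯ E♯ G𝄪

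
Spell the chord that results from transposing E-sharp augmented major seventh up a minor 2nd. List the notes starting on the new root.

E# up a minor 2nd → F#. New chord: F# augmented major seventh.
root → F#
3rd (major 3rd) → A#
5th (augmented 5th) → C##
7th (major 7th) → E#

F#  A#  C##  E#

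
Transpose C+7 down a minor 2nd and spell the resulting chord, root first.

A minor 2nd down from C is B, so the new chord is B augmented seventh.
root → B
3rd (major 3rd) → D#
5th (augmented 5th) → F##
7th (minor 7th) → A

B  D#  F##  A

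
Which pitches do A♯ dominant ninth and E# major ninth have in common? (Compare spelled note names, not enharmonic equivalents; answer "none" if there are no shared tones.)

A♯ dominant ninth: A# C## E# G# B#
E# major ninth: E# G## B# D## F##
Common to both → E#, B#.

E#, B#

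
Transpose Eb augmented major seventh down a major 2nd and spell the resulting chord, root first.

E-flat down a major 2nd → D-flat. New chord: D-flat augmented major seventh.
- root: D-flat
- major 3rd: F
- augmented 5th: A
- major 7th: C

D-flat F A C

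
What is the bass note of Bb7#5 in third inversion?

A♭

Bb7#5 in root position is B♭–D–F♯–A♭.
Third inversion places the seventh in the bass, which is A♭.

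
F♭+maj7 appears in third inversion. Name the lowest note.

Eb

F♭+maj7 = Fb–Ab–C–Eb. Third inversion → seventh in the bass = Eb.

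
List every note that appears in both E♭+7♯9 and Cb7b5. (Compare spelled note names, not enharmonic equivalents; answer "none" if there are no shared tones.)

Eb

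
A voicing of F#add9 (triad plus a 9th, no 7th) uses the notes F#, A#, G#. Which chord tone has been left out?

C#

The full F#add9 chord is F#, A#, C#, G#.
Comparing with the voicing, the perfect 5th (5th) — C# — is absent.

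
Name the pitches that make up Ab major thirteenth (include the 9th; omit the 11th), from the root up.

Ab – C – Eb – G – Bb – F

Ab major thirteenth: major thirteenth on Ab.
root → Ab
3rd (major 3rd) → C
5th (perfect 5th) → Eb
7th (major 7th) → G
9th (major 9th) → Bb
13th (major 13th) → F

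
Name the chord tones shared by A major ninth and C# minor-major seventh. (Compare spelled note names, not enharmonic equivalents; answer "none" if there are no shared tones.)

A major ninth = A, C-sharp, E, G-sharp, B.
C# minor-major seventh = C-sharp, E, G-sharp, B-sharp.
Shared: C-sharp, E, G-sharp.

C-sharp  E  G-sharp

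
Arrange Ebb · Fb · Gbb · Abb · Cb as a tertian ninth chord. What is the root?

Stacking in thirds gives Fb – Abb – Cb – Ebb – Gbb, so Fb is the root — Fb minor seventh flat nine.

Fb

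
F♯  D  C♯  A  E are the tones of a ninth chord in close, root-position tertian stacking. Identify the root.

Arranged so that each adjacent pair is a third by letter name: D – F♯ – A – C♯ – E.
The bottom of that stack, D, is the root (this is D major ninth).

D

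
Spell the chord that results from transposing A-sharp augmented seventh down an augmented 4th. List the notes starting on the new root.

E  G-sharp  B-sharp  D

An augmented 4th down from A-sharp is E, so the new chord is E augmented seventh.
E — root
G-sharp — major 3rd
B-sharp — augmented 5th
D — minor 7th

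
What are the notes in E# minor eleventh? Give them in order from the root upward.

E# minor eleventh: minor eleventh on E-sharp.
E-sharp — root
G-sharp — minor 3rd
B-sharp — perfect 5th
D-sharp — minor 7th
F-double-sharp — major 9th
A-sharp — perfect 11th

E-sharp  G-sharp  B-sharp  D-sharp  F-double-sharp  A-sharp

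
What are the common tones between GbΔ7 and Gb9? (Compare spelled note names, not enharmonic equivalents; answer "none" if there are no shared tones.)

G♭ B♭ D♭

GbΔ7 = G♭, B♭, D♭, F.
Gb9 = G♭, B♭, D♭, F♭, A♭.
Shared: G♭, B♭, D♭.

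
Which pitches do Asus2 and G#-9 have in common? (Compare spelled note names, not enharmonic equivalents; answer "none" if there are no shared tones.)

Asus2 = A, B, E.
G#-9 = G#, B, D#, F#, A#.
Shared: B.

B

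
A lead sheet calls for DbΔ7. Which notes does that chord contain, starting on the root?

DbΔ7: major seventh on D♭.
- root: D♭
- major 3rd: F
- perfect 5th: A♭
- major 7th: C

D♭ F A♭ C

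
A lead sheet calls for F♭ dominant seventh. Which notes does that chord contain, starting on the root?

Fb – Ab – Cb – Ebb

F♭ dominant seventh: dominant seventh on Fb.
Root: Fb
Major 3rd (3rd): Ab
Perfect 5th (5th): Cb
Minor 7th (7th): Ebb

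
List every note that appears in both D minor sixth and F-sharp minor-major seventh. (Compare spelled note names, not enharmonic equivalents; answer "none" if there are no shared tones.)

D minor sixth: D F A B
F-sharp minor-major seventh: F-sharp A C-sharp E-sharp
Common to both → A.

A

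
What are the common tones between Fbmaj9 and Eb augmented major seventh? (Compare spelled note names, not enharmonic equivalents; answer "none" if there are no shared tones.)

Eb

Fbmaj9 = Fb, Ab, Cb, Eb, Gb.
Eb augmented major seventh = Eb, G, B, D.
Shared: Eb.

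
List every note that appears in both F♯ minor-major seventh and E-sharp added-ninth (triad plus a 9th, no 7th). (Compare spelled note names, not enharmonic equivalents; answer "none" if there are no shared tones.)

F♯ minor-major seventh: F-sharp A C-sharp E-sharp
E-sharp added-ninth: E-sharp G-double-sharp B-sharp F-double-sharp
Common to both → E-sharp.

E-sharp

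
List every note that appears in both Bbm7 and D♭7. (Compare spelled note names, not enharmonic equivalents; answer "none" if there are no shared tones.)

Bbm7: Bb Db F Ab
D♭7: Db F Ab Cb
Common to both → Db, F, Ab.

Db  F  Ab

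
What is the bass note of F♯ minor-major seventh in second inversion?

C#

F♯ minor-major seventh = F#–A–C#–E#. Second inversion → fifth in the bass = C#.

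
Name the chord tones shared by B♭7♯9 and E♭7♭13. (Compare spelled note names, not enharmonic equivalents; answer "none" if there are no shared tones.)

B♭7♯9: Bb D F Ab C#
E♭7♭13: Eb G Bb Db Cb
Common to both → Bb.

Bb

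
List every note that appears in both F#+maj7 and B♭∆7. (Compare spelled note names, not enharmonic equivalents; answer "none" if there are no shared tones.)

F#+maj7 = F#, A#, C##, E#.
B♭∆7 = Bb, D, F, A.
Shared: none.

none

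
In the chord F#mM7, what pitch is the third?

A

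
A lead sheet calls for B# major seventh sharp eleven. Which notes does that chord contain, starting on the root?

B-sharp  D-double-sharp  F-double-sharp  A-double-sharp  E-double-sharp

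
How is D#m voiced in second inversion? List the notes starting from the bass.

A#, D#, F#

In root position, D#m is D#–F#–A#.
Second inversion puts the fifth (A#) in the bass.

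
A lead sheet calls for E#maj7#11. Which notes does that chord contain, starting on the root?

E#, G##, B#, D##, A##

E#maj7#11 is a major seventh sharp eleven built on E#.
E# — root
G## — major 3rd
B# — perfect 5th
D## — major 7th
A## — augmented 11th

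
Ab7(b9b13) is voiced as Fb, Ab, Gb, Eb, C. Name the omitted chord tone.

The full Ab7(b9b13) chord is Ab, C, Eb, Gb, Bbb, Fb.
Comparing with the voicing, the minor 9th (9th) — Bbb — is absent.

Bbb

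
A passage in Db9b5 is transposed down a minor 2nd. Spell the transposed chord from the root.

Db down a minor 2nd → C. New chord: C dominant ninth flat five.
root → C
3rd (major 3rd) → E
5th (diminished 5th) → Gb
7th (minor 7th) → Bb
9th (major 9th) → D

C, E, Gb, Bb, D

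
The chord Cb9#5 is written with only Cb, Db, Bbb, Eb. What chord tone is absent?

G

Cb9#5 = Cb, Eb, G, Bbb, Db. The voicing lacks the 5th (augmented 5th), G.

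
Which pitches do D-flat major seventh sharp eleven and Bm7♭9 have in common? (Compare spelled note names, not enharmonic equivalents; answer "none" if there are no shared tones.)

C

D-flat major seventh sharp eleven = D♭, F, A♭, C, G.
Bm7♭9 = B, D, F♯, A, C.
Shared: C.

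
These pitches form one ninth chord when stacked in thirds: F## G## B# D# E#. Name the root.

Arranged so that each adjacent pair is a third by letter name: E# – G## – B# – D# – F##.
The bottom of that stack, E#, is the root (this is E# dominant ninth).

E#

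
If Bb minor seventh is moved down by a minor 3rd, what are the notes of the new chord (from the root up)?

A minor 3rd down from Bb is G, so the new chord is G minor seventh.
root → G
3rd (minor 3rd) → Bb
5th (perfect 5th) → D
7th (minor 7th) → F

G, Bb, D, F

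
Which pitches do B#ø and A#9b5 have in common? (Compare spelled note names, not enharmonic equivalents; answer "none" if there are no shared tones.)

B♯, A♯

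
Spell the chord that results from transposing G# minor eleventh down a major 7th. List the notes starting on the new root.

A, C, E, G, B, D

A major 7th down from G# is A, so the new chord is A minor eleventh.
Root: A
Minor 3rd (3rd): C
Perfect 5th (5th): E
Minor 7th (7th): G
Major 9th (9th): B
Perfect 11th (11th): D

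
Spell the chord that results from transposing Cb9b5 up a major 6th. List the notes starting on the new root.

A major 6th up from C♭ is A♭, so the new chord is A♭ dominant ninth flat five.
- root: A♭
- major 3rd: C
- diminished 5th: E𝄫
- minor 7th: G♭
- major 9th: B♭

A♭ – C – E𝄫 – G♭ – B♭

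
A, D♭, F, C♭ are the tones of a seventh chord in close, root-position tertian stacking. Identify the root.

D♭

Arranged so that each adjacent pair is a third by letter name: D♭ – F – A – C♭.
The bottom of that stack, D♭, is the root (this is D♭ augmented seventh).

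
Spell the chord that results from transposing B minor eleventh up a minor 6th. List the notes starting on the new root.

G  B-flat  D  F  A  C

Transposed root: B → G (minor 6th up). So we spell G minor eleventh:
root → G
3rd (minor 3rd) → B-flat
5th (perfect 5th) → D
7th (minor 7th) → F
9th (major 9th) → A
11th (perfect 11th) → C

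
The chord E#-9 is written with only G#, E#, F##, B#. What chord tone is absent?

D#

E#-9 = E#, G#, B#, D#, F##. The voicing lacks the 7th (minor 7th), D#.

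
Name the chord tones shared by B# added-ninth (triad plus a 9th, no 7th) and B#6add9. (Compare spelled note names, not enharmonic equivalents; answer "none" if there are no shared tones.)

B# D## F## C##

B# added-ninth: B# D## F## C##
B#6add9: B# D## F## G## C##
Common to both → B#, D##, F##, C##.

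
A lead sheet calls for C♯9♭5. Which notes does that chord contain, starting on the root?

C♯9♭5 is a dominant ninth flat five built on C#.
root → C#
3rd (major 3rd) → E#
5th (diminished 5th) → G
7th (minor 7th) → B
9th (major 9th) → D#

C# – E# – G – B – D#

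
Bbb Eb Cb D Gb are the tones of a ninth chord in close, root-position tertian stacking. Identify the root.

Cb

Arranged so that each adjacent pair is a third by letter name: Cb – Eb – Gb – Bbb – D.
The bottom of that stack, Cb, is the root (this is Cb dominant seventh sharp nine).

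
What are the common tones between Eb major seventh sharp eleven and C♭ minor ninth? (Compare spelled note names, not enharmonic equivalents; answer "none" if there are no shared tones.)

none

Eb major seventh sharp eleven = E♭, G, B♭, D, A.
C♭ minor ninth = C♭, E𝄫, G♭, B𝄫, D♭.
Shared: none.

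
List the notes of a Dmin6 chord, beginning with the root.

Root D, quality minor sixth:
D — root
F — minor 3rd
A — perfect 5th
B — major 6th

D F A B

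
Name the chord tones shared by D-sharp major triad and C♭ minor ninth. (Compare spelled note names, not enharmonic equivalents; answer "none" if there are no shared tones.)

D-sharp major triad: D# F## A#
C♭ minor ninth: Cb Ebb Gb Bbb Db
Common to both → none.

none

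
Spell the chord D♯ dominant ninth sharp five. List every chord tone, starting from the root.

D♯, F𝄪, A𝄪, C♯, E♯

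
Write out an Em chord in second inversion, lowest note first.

In root position, Em is E–G–B.
Second inversion puts the fifth (B) in the bass.

B, E, G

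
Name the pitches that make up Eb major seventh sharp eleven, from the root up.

E-flat, G, B-flat, D, A

Root E-flat, quality major seventh sharp eleven:
Root: E-flat
Major 3rd (3rd): G
Perfect 5th (5th): B-flat
Major 7th (7th): D
Augmented 11th (11th): A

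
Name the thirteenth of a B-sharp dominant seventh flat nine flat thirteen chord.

G#

Root of B-sharp dominant seventh flat nine flat thirteen = B#. The 13th is a minor 13th: B# up a minor 13th → G#.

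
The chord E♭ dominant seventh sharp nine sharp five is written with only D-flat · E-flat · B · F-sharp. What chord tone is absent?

E♭ dominant seventh sharp nine sharp five = E-flat, G, B, D-flat, F-sharp. The voicing lacks the 3rd (major 3rd), G.

G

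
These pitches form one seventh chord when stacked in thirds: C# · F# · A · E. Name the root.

Arranged so that each adjacent pair is a third by letter name: F# – A – C# – E.
The bottom of that stack, F#, is the root (this is F# minor seventh).

F#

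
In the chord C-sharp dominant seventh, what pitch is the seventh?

B

Root of C-sharp dominant seventh = C#. The 7th is a minor 7th: C# up a minor 7th → B.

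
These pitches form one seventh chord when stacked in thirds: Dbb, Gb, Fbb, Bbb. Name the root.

Stacking in thirds gives Gb – Bbb – Dbb – Fbb, so Gb is the root — Gb diminished seventh.

Gb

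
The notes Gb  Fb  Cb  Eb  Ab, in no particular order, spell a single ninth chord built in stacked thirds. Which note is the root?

Fb

Stacking in thirds gives Fb – Ab – Cb – Eb – Gb, so Fb is the root — Fb major ninth.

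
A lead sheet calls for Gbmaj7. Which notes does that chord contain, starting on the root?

Gbmaj7: major seventh on G♭.
Root: G♭
Major 3rd (3rd): B♭
Perfect 5th (5th): D♭
Major 7th (7th): F

G♭, B♭, D♭, F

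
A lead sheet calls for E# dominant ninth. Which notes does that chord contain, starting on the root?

E-sharp, G-double-sharp, B-sharp, D-sharp, F-double-sharp

E# dominant ninth is a dominant ninth built on E-sharp.
E-sharp — root
G-double-sharp — major 3rd
B-sharp — perfect 5th
D-sharp — minor 7th
F-double-sharp — major 9th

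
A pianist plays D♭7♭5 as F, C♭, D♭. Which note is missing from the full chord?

A𝄫

The full D♭7♭5 chord is D♭, F, A𝄫, C♭.
Comparing with the voicing, the diminished 5th (5th) — A𝄫 — is absent.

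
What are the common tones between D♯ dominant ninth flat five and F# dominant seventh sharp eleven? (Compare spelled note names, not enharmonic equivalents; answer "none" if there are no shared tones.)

D♯ dominant ninth flat five = D-sharp, F-double-sharp, A, C-sharp, E-sharp.
F# dominant seventh sharp eleven = F-sharp, A-sharp, C-sharp, E, B-sharp.
Shared: C-sharp.

C-sharp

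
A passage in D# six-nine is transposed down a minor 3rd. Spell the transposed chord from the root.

D♯ down a minor 3rd → B♯. New chord: B♯ six-nine.
root → B♯
3rd (major 3rd) → D𝄪
5th (perfect 5th) → F𝄪
6th (major 6th) → G𝄪
9th (major 9th) → C𝄪

B♯, D𝄪, F𝄪, G𝄪, C𝄪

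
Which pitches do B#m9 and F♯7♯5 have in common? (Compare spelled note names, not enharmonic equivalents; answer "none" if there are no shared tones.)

B#m9 = B#, D#, F##, A#, C##.
F♯7♯5 = F#, A#, C##, E.
Shared: A#, C##.

A#, C##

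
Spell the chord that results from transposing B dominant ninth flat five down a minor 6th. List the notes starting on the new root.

D-sharp, F-double-sharp, A, C-sharp, E-sharp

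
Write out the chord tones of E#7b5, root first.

E#7b5: dominant seventh flat five on E#.
E# — root
G## — major 3rd
B — diminished 5th
D# — minor 7th

E# G## B D#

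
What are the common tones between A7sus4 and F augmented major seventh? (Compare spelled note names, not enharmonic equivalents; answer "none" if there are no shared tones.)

A7sus4 = A, D, E, G.
F augmented major seventh = F, A, C#, E.
Shared: A, E.

A E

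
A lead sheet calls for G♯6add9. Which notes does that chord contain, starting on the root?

G♯6add9: six-nine on G#.
- root: G#
- major 3rd: B#
- perfect 5th: D#
- major 6th: E#
- major 9th: A#

G#  B#  D#  E#  A#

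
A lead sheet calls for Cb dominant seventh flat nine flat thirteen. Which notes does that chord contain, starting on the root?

Root C♭, quality dominant seventh flat nine flat thirteen:
root → C♭
3rd (major 3rd) → E♭
5th (perfect 5th) → G♭
7th (minor 7th) → B𝄫
9th (minor 9th) → D𝄫
13th (minor 13th) → A𝄫

C♭, E♭, G♭, B𝄫, D𝄫, A𝄫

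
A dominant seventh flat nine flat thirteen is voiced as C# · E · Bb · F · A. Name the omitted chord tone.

A dominant seventh flat nine flat thirteen = A, C#, E, G, Bb, F. The voicing lacks the 7th (minor 7th), G.

G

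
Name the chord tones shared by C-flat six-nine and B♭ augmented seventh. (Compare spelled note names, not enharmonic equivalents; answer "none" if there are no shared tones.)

C-flat six-nine: C-flat E-flat G-flat A-flat D-flat
B♭ augmented seventh: B-flat D F-sharp A-flat
Common to both → A-flat.

A-flat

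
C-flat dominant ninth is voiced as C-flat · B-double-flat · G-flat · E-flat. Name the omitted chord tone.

The full C-flat dominant ninth chord is C-flat, E-flat, G-flat, B-double-flat, D-flat.
Comparing with the voicing, the major 9th (9th) — D-flat — is absent.

D-flat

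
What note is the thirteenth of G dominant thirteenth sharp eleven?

Root of G dominant thirteenth sharp eleven = G. The 13th is a major 13th: G up a major 13th → E.

E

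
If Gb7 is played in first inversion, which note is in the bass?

Bb

Gb7 in root position is Gb–Bb–Db–Fb.
First inversion places the third in the bass, which is Bb.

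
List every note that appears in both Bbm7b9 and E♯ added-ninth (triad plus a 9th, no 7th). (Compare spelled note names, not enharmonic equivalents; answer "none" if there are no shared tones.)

none

Bbm7b9 = Bb, Db, F, Ab, Cb.
E♯ added-ninth = E#, G##, B#, F##.
Shared: none.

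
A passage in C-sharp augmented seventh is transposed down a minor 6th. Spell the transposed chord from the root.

E-sharp, G-double-sharp, B-double-sharp, D-sharp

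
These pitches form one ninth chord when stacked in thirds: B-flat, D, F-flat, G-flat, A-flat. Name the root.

G-flat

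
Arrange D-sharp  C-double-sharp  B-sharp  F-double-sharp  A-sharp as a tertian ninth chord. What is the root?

B-sharp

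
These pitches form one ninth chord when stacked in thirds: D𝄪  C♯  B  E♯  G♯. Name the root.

C♯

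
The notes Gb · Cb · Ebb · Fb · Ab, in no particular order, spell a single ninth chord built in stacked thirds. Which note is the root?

Stacking in thirds gives Fb – Ab – Cb – Ebb – Gb, so Fb is the root — Fb dominant ninth.

Fb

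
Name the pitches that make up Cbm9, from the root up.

Cb – Ebb – Gb – Bbb – Db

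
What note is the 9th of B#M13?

C##

B#M13 is built on B#; its 9th is a major 9th above the root.
A second above B uses the letter C, and the major 9th above B# is C##.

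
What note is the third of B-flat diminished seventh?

D-flat

B-flat diminished seventh is built on B-flat; its 3rd is a minor 3rd above the root.
A third above B uses the letter D, and the minor 3rd above B-flat is D-flat.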